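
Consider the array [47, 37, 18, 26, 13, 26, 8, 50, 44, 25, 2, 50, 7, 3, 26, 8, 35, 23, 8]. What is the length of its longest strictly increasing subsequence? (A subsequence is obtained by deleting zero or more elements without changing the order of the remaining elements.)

One longest increasing subsequence is 18, 26, 44, 50 (positions 3,4,9,12), of length 4; no longer one exists.

4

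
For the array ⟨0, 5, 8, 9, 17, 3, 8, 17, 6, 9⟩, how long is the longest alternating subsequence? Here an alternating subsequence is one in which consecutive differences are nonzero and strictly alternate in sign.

A longest alternating subsequence is 0, 5, 3, 8, 6, 9 (positions 1,2,6,7,9,10); its 5 consecutive differences strictly alternate in sign, and length 6 is optimal.

6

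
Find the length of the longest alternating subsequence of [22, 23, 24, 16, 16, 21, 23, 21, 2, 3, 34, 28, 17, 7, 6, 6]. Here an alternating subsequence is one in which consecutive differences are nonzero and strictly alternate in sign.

7

A longest alternating subsequence is 22, 23, 16, 23, 21, 34, 28 (positions 1,2,4,7,8,11,12); its 6 consecutive differences strictly alternate in sign, and length 7 is optimal.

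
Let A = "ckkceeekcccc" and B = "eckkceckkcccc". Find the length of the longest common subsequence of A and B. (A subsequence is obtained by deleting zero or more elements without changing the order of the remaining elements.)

10

A longest common subsequence is ckkcekcccc (length 10); the LCS DP confirms no longer common subsequence exists.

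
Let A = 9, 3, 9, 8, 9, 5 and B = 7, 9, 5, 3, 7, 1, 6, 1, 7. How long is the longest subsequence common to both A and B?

2

Backtracking the LCS table gives one alignment: 9 (A1,B2) → 3 (A2,B4).
So the longest common subsequence has length 2.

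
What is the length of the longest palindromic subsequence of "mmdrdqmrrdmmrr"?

Using dp[i][j] = 2 + dp[i+1][j−1] if the ends match, else max(dp[i+1][j], dp[i][j−1]):
dp[1][14] = 9. A witness is mmdrrrdmm at positions 1,2,3,4,8,9,10,11,12.

9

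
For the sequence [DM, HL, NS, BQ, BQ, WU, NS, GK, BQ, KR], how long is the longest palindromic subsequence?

Using dp[i][j] = 2 + dp[i+1][j−1] if the ends match, else max(dp[i+1][j], dp[i][j−1]):
dp[1][10] = 4. A witness is NS BQ BQ NS at positions 3,4,5,7.

4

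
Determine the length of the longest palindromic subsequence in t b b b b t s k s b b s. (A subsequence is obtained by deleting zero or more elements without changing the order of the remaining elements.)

Using dp[i][j] = 2 + dp[i+1][j−1] if the ends match, else max(dp[i+1][j], dp[i][j−1]):
dp[1][12] = 7. A witness is bbsksbb at positions 4,5,7,8,9,10,11.

7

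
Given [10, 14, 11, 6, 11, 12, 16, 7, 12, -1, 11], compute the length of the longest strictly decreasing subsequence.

4

One longest decreasing subsequence is 14, 11, 6, -1 (positions 2,3,4,10), of length 4; no longer one exists.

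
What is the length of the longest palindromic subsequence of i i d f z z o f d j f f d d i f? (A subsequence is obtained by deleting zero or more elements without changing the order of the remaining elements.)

One longest palindromic subsequence is idffjffdi (positions 2,3,4,8,10,11,12,14,15); it reads the same forward and backward, and the interval DP gives dp[1][16] = 9.

9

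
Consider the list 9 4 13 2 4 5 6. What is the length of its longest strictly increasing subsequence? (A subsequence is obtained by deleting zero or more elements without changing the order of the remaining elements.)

4

Scanning left to right, the best length ending at each element is: 9→1, 4→1, 13→2, 2→1, 4→2, 5→3, 6→4.
So the longest increasing subsequence has length 4, e.g. 2, 4, 5, 6.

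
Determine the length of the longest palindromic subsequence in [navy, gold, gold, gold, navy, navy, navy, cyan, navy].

One longest palindromic subsequence is navy navy navy navy navy (positions 1,5,6,7,9); it reads the same forward and backward, and the interval DP gives dp[1][9] = 5.

5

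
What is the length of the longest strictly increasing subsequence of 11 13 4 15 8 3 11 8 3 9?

Let dp[i] be the longest increasing subsequence ending at position i. Then dp = [1, 2, 1, 3, 2, 1, 3, 2, 1, 3].
The maximum is 3; one witness is 11, 13, 15 at positions 1,2,4.

3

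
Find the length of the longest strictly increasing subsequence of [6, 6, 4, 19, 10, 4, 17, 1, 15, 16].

Let dp[i] be the longest increasing subsequence ending at position i. Then dp = [1, 1, 1, 2, 2, 1, 3, 1, 3, 4].
The maximum is 4; one witness is 6, 10, 15, 16 at positions 1,5,9,10.

4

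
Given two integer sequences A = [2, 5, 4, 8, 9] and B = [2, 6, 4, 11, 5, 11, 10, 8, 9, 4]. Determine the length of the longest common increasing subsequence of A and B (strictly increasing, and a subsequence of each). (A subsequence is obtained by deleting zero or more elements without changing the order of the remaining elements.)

For each value that appears in both, track the longest common increasing run ending there.
The best achievable length is 4; one witness is 2, 4, 8, 9 (A-positions 1,3,4,5, B-positions 1,3,8,9).

4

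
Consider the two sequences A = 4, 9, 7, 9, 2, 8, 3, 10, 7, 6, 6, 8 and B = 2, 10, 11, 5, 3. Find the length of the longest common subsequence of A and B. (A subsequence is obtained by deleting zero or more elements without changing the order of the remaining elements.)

Backtracking the LCS table gives one alignment: 2 (A5,B1) → 3 (A7,B5).
So the longest common subsequence has length 2.

2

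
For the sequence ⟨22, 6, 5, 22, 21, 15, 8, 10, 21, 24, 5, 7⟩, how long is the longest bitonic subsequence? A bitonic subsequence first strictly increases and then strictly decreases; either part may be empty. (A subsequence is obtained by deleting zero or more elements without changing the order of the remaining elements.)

6

One longest bitonic subsequence is 6, 22, 21, 15, 10, 7 (positions 2,4,5,6,8,12): it rises to 22 then falls. Length 6 is optimal.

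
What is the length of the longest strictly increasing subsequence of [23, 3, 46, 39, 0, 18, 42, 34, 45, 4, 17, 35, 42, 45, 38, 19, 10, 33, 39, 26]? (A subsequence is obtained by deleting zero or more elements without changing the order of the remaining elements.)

One longest increasing subsequence is 3, 18, 34, 35, 42, 45 (positions 2,6,8,12,13,14), of length 6; no longer one exists.

6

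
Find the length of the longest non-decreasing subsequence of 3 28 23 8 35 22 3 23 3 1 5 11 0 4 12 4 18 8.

7

Scanning left to right, the best length ending at each element is: 3→1, 28→2, 23→2, 8→2, 35→3, 22→3, 3→2, 23→4, 3→3, 1→1, 5→4, 11→5, 0→1, 4→4, 12→6, 4→5, 18→7, 8→6.
So the longest non-decreasing subsequence has length 7, e.g. 3, 3, 3, 5, 11, 12, 18.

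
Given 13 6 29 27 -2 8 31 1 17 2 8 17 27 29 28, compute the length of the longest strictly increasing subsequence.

7

One longest increasing subsequence is -2, 1, 2, 8, 17, 27, 29 (positions 5,8,10,11,12,13,14), of length 7; no longer one exists.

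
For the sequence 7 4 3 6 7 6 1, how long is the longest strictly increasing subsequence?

One longest increasing subsequence is 4, 6, 7 (positions 2,4,5), of length 3; no longer one exists.

3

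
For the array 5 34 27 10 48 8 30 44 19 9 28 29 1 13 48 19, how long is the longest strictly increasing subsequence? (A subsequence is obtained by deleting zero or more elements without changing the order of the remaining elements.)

Scanning left to right, the best length ending at each element is: 5→1, 34→2, 27→2, 10→2, 48→3, 8→2, 30→3, 44→4, 19→3, 9→3, 28→4, 29→5, 1→1, 13→4, 48→6, 19→5.
So the longest increasing subsequence has length 6, e.g. 5, 10, 19, 28, 29, 48.

6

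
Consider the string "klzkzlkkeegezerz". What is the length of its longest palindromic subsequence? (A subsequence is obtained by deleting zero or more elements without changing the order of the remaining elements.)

7

One longest palindromic subsequence is zeegeez (positions 3,9,10,11,12,14,16); it reads the same forward and backward, and the interval DP gives dp[1][16] = 7.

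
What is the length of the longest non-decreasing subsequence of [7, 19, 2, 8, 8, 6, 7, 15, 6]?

4

One longest non-decreasing subsequence is 7, 8, 8, 15 (positions 1,4,5,8), of length 4; no longer one exists.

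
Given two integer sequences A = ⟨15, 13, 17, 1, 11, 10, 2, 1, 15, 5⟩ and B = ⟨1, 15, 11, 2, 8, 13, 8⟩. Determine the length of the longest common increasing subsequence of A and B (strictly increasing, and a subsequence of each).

2

A longest common strictly increasing subsequence is 1, 15 (length 2); it appears in order in both A and B, and no longer such subsequence exists.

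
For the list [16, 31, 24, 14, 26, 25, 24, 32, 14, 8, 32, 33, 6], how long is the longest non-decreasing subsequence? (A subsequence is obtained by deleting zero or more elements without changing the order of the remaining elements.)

One longest non-decreasing subsequence is 16, 24, 26, 32, 32, 33 (positions 1,3,5,8,11,12), of length 6; no longer one exists.

6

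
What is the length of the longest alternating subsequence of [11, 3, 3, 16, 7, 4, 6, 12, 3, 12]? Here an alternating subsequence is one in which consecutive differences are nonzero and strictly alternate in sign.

7

A longest alternating subsequence is 11, 3, 16, 4, 6, 3, 12 (positions 1,2,4,6,7,9,10); its 6 consecutive differences strictly alternate in sign, and length 7 is optimal.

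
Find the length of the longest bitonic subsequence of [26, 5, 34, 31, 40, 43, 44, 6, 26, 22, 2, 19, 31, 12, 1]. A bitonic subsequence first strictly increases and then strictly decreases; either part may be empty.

One longest bitonic subsequence is 26, 34, 40, 43, 44, 26, 22, 19, 12, 1 (positions 1,3,5,6,7,9,10,12,14,15): it rises to 44 then falls. Length 10 is optimal.

10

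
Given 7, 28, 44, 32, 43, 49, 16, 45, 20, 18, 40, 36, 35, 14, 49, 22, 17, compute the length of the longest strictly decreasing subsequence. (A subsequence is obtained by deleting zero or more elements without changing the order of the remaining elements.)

One longest decreasing subsequence is 44, 43, 40, 36, 35, 22, 17 (positions 3,5,11,12,13,16,17), of length 7; no longer one exists.

7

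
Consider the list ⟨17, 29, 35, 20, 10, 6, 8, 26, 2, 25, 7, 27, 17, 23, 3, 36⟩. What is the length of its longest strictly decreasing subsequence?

Let dp[i] be the longest decreasing subsequence ending at position i. Then dp = [1, 1, 1, 2, 3, 4, 4, 2, 5, 3, 5, 2, 4, 4, 6, 1].
The maximum is 6; one witness is 29, 20, 10, 8, 7, 3 at positions 2,4,5,7,11,15.

6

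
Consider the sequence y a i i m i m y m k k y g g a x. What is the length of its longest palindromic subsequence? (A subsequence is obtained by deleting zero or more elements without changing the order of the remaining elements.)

One longest palindromic subsequence is aykkya (positions 2,8,10,11,12,15); it reads the same forward and backward, and the interval DP gives dp[1][16] = 6.

6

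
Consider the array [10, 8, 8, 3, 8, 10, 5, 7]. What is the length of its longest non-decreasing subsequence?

Let dp[i] be the longest non-decreasing subsequence ending at position i. Then dp = [1, 1, 2, 1, 3, 4, 2, 3].
The maximum is 4; one witness is 8, 8, 8, 10 at positions 2,3,5,6.

4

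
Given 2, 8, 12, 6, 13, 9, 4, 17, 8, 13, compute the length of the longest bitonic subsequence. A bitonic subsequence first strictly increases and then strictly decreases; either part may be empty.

6

One longest bitonic subsequence is 2, 8, 12, 13, 9, 8 (positions 1,2,3,5,6,9): it rises to 13 then falls. Length 6 is optimal.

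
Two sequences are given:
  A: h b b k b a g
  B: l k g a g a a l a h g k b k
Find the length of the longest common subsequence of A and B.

3

Backtracking the LCS table gives one alignment: h (A1,B10) → b (A3,B13) → k (A4,B14).
So the longest common subsequence has length 3.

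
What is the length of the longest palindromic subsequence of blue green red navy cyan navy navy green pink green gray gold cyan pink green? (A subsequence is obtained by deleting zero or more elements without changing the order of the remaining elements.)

7

Using dp[i][j] = 2 + dp[i+1][j−1] if the ends match, else max(dp[i+1][j], dp[i][j−1]):
dp[1][15] = 7. A witness is green cyan green pink green cyan green at positions 2,5,8,9,10,13,15.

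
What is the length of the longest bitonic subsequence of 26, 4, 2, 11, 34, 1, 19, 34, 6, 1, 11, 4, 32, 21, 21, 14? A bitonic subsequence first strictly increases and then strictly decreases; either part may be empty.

Let inc[i] be the LIS ending at i and dec[i] the longest strictly decreasing subsequence starting at i. inc = [1, 1, 1, 2, 3, 1, 3, 4, 2, 1, 3, 2, 4, 4, 4, 4], dec = [4, 3, 2, 3, 4, 1, 3, 4, 2, 1, 2, 1, 3, 2, 2, 1].
max_i inc[i]+dec[i]−1 = 7, with one witness 4, 11, 19, 34, 32, 21, 14.

7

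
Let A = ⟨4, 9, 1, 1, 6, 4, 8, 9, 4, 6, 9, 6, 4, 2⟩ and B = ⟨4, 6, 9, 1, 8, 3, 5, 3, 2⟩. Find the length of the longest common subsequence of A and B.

5

Backtracking the LCS table gives one alignment: 4 (A1,B1) → 9 (A2,B3) → 1 (A4,B4) → 8 (A7,B5) → 2 (A14,B9).
So the longest common subsequence has length 5.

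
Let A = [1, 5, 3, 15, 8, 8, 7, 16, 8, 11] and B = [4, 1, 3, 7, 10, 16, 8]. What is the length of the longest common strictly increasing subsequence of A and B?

A longest common strictly increasing subsequence is 1, 3, 7, 16 (length 4); it appears in order in both A and B, and no longer such subsequence exists.

4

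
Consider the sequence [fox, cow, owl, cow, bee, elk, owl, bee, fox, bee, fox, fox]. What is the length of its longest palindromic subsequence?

5

One longest palindromic subsequence is fox fox bee fox fox (positions 1,9,10,11,12); it reads the same forward and backward, and the interval DP gives dp[1][12] = 5.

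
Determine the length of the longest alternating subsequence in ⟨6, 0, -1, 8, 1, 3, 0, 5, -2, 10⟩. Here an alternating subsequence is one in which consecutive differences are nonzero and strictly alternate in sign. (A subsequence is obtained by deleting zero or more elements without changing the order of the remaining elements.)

9

A longest alternating subsequence is 6, 0, 8, 1, 3, 0, 5, -2, 10 (positions 1,2,4,5,6,7,8,9,10); its 8 consecutive differences strictly alternate in sign, and length 9 is optimal.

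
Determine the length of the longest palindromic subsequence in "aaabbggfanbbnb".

One longest palindromic subsequence is bnbbnb (positions 4,10,11,12,13,14); it reads the same forward and backward, and the interval DP gives dp[1][14] = 6.

6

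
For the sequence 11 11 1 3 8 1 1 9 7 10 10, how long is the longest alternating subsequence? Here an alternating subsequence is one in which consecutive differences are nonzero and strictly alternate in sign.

7

Track the best alternating length ending on an up-step vs a down-step at each position: up/down = 1/1, 1/1, 1/2, 3/2, 3/2, 1/4, 1/4, 5/2, 5/6, 7/2, 7/2.
The maximum over both is 7; one such subsequence is 11, 1, 3, 1, 9, 7, 10.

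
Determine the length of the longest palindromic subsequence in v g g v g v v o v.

5

Using dp[i][j] = 2 + dp[i+1][j−1] if the ends match, else max(dp[i+1][j], dp[i][j−1]):
dp[1][9] = 5. A witness is vvvvv at positions 1,4,6,7,9.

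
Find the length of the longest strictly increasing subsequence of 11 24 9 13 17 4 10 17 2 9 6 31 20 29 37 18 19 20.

6

One longest increasing subsequence is 11, 13, 17, 20, 29, 37 (positions 1,4,5,13,14,15), of length 6; no longer one exists.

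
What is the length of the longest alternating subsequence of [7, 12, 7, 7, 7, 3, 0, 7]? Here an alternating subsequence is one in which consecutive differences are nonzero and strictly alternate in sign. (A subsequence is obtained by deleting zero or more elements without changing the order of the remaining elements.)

4

A longest alternating subsequence is 7, 12, 3, 7 (positions 1,2,6,8); its 3 consecutive differences strictly alternate in sign, and length 4 is optimal.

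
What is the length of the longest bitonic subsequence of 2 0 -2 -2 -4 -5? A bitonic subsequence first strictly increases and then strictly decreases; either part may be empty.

One longest bitonic subsequence is 2, 0, -2, -4, -5 (positions 1,2,4,5,6): it rises to 2 then falls. Length 5 is optimal.

5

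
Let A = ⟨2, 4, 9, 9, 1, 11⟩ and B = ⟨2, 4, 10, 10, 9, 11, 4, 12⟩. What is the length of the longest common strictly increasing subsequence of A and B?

A longest common strictly increasing subsequence is 2, 4, 9, 11 (length 4); it appears in order in both A and B, and no longer such subsequence exists.

4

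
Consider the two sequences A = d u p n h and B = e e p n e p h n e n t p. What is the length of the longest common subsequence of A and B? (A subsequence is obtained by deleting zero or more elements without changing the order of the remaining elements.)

A longest common subsequence is pnh (length 3); the LCS DP confirms no longer common subsequence exists.

3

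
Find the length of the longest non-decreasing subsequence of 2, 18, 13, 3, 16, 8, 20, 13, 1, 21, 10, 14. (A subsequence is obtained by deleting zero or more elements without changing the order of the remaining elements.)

Scanning left to right, the best length ending at each element is: 2→1, 18→2, 13→2, 3→2, 16→3, 8→3, 20→4, 13→4, 1→1, 21→5, 10→4, 14→5.
So the longest non-decreasing subsequence has length 5, e.g. 2, 13, 16, 20, 21.

5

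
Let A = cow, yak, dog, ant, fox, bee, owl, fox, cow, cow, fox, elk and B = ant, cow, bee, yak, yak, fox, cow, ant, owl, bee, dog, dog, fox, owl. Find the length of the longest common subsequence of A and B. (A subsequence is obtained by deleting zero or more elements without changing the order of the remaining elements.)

A longest common subsequence is cow, yak, dog, fox, owl (length 5); the LCS DP confirms no longer common subsequence exists.

5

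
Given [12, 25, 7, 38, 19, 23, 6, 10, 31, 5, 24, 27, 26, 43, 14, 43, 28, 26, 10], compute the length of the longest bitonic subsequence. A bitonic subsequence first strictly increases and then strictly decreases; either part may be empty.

One longest bitonic subsequence is 12, 19, 23, 24, 27, 43, 28, 26, 10 (positions 1,5,6,11,12,14,17,18,19): it rises to 43 then falls. Length 9 is optimal.

9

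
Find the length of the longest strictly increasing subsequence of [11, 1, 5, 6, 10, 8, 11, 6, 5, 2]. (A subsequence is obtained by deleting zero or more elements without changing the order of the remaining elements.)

5

Let dp[i] be the longest increasing subsequence ending at position i. Then dp = [1, 1, 2, 3, 4, 4, 5, 3, 2, 2].
The maximum is 5; one witness is 1, 5, 6, 10, 11 at positions 2,3,4,5,7.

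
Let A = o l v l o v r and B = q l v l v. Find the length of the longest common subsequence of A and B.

A longest common subsequence is lvlv (length 4); the LCS DP confirms no longer common subsequence exists.

4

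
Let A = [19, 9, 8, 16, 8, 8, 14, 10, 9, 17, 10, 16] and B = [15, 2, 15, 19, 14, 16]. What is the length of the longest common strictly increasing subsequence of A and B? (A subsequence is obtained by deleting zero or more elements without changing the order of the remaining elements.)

A longest common strictly increasing subsequence is 14, 16 (length 2); it appears in order in both A and B, and no longer such subsequence exists.

2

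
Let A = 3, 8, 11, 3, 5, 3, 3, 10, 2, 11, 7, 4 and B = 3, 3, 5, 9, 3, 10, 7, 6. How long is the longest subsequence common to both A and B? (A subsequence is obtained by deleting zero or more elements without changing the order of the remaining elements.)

Backtracking the LCS table gives one alignment: 3 (A1,B1) → 3 (A4,B2) → 5 (A5,B3) → 3 (A7,B5) → 10 (A8,B6) → 7 (A11,B7).
So the longest common subsequence has length 6.

6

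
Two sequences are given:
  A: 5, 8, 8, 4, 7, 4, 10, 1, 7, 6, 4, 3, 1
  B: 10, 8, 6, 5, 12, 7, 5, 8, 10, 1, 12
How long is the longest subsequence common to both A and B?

A longest common subsequence is 5, 8, 10, 1 (length 4); the LCS DP confirms no longer common subsequence exists.

4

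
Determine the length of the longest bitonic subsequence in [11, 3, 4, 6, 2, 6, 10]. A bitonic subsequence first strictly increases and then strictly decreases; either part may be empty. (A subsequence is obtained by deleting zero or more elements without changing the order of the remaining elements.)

One longest bitonic subsequence is 3, 4, 6, 2 (positions 2,3,4,5): it rises to 6 then falls. Length 4 is optimal.

4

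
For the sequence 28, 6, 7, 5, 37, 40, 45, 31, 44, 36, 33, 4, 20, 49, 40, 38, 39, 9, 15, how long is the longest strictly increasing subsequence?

6

One longest increasing subsequence is 6, 7, 37, 40, 45, 49 (positions 2,3,5,6,7,14), of length 6; no longer one exists.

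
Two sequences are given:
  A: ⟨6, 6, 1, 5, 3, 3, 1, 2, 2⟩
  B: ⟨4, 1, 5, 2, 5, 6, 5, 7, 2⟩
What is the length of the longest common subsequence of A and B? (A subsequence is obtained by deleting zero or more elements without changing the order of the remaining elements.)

4

Backtracking the LCS table gives one alignment: 1 (A3,B2) → 5 (A4,B3) → 2 (A8,B4) → 2 (A9,B9).
So the longest common subsequence has length 4.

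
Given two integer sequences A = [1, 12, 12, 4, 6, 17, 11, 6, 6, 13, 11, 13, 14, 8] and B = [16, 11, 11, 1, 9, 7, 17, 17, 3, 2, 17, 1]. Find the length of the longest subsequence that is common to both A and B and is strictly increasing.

For each value that appears in both, track the longest common increasing run ending there.
The best achievable length is 2; one witness is 1, 17 (A-positions 1,6, B-positions 4,7).

2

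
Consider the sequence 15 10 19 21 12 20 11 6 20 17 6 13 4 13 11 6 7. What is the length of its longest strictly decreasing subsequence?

Let dp[i] be the longest decreasing subsequence ending at position i. Then dp = [1, 2, 1, 1, 2, 2, 3, 4, 2, 3, 4, 4, 5, 4, 5, 6, 6].
The maximum is 6; one witness is 21, 20, 17, 13, 11, 6 at positions 4,6,10,12,15,16.

6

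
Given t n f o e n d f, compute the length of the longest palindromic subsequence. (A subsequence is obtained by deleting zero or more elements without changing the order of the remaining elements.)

3

One longest palindromic subsequence is fdf (positions 3,7,8); it reads the same forward and backward, and the interval DP gives dp[1][8] = 3.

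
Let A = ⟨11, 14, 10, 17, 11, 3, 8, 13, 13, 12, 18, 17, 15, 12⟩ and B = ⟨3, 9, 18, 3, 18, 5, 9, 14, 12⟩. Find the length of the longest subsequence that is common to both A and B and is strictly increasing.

For each value that appears in both, track the longest common increasing run ending there.
The best achievable length is 2; one witness is 3, 18 (A-positions 6,11, B-positions 1,3).

2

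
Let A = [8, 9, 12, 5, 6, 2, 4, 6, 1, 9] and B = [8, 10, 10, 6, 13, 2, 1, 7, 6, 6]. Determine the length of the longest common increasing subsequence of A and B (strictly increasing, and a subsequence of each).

2

For each value that appears in both, track the longest common increasing run ending there.
The best achievable length is 2; one witness is 2, 6 (A-positions 6,8, B-positions 6,9).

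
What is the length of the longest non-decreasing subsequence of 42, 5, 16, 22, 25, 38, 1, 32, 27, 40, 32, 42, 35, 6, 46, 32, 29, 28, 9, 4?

8

One longest non-decreasing subsequence is 5, 16, 22, 25, 38, 40, 42, 46 (positions 2,3,4,5,6,10,12,15), of length 8; no longer one exists.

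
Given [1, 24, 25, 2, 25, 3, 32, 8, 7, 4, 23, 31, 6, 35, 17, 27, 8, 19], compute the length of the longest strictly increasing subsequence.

7

One longest increasing subsequence is 1, 2, 3, 8, 23, 31, 35 (positions 1,4,6,8,11,12,14), of length 7; no longer one exists.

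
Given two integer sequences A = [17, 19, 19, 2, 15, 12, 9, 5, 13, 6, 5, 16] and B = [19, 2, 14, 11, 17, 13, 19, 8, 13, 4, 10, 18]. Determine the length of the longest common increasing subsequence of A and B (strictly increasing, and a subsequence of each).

2

For each value that appears in both, track the longest common increasing run ending there.
The best achievable length is 2; one witness is 2, 13 (A-positions 4,9, B-positions 2,6).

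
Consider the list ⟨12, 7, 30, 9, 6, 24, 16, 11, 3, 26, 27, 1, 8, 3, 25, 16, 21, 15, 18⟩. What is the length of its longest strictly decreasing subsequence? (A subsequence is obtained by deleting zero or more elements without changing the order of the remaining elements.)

Let dp[i] be the longest decreasing subsequence ending at position i. Then dp = [1, 2, 1, 2, 3, 2, 3, 4, 5, 2, 2, 6, 5, 6, 3, 4, 4, 5, 5].
The maximum is 6; one witness is 30, 24, 16, 11, 3, 1 at positions 3,6,7,8,9,12.

6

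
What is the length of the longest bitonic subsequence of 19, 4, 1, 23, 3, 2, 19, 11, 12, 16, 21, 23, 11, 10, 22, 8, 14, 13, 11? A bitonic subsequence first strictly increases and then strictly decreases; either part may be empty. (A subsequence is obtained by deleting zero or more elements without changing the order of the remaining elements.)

Let inc[i] be the LIS ending at i and dec[i] the longest strictly decreasing subsequence starting at i. inc = [1, 1, 1, 2, 2, 2, 3, 3, 4, 5, 6, 7, 3, 3, 7, 3, 5, 5, 4], dec = [5, 3, 1, 6, 2, 1, 5, 3, 4, 4, 4, 5, 3, 2, 4, 1, 3, 2, 1].
max_i inc[i]+dec[i]−1 = 11, with one witness 1, 3, 11, 12, 16, 21, 23, 22, 14, 13, 11.

11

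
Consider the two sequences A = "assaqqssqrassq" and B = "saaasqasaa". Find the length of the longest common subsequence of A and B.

Backtracking the LCS table gives one alignment: a (A1,B3) → a (A4,B4) → s (A8,B5) → q (A9,B6) → a (A11,B7) → s (A12,B8).
So the longest common subsequence has length 6.

6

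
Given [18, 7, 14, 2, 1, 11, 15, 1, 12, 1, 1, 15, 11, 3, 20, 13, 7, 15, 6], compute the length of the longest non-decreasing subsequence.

7

Scanning left to right, the best length ending at each element is: 18→1, 7→1, 14→2, 2→1, 1→1, 11→2, 15→3, 1→2, 12→3, 1→3, 1→4, 15→5, 11→5, 3→5, 20→6, 13→6, 7→6, 15→7, 6→6.
So the longest non-decreasing subsequence has length 7, e.g. 1, 1, 1, 1, 11, 13, 15.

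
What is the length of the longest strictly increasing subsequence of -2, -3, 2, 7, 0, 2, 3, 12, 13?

One longest increasing subsequence is -2, 0, 2, 3, 12, 13 (positions 1,5,6,7,8,9), of length 6; no longer one exists.

6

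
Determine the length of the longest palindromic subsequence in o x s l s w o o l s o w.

One longest palindromic subsequence is osloolso (positions 1,3,4,7,8,9,10,11); it reads the same forward and backward, and the interval DP gives dp[1][12] = 8.

8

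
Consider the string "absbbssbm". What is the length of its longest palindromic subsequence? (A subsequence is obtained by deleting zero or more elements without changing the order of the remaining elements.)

One longest palindromic subsequence is bsbbsb (positions 2,3,4,5,7,8); it reads the same forward and backward, and the interval DP gives dp[1][9] = 6.

6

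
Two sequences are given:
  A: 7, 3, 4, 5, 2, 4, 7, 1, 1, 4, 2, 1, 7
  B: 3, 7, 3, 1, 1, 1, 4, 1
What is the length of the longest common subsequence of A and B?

A longest common subsequence is 7, 3, 1, 1, 4, 1 (length 6); the LCS DP confirms no longer common subsequence exists.

6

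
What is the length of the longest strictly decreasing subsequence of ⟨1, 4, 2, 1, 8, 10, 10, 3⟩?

3

Let dp[i] be the longest decreasing subsequence ending at position i. Then dp = [1, 1, 2, 3, 1, 1, 1, 2].
The maximum is 3; one witness is 4, 2, 1 at positions 2,3,4.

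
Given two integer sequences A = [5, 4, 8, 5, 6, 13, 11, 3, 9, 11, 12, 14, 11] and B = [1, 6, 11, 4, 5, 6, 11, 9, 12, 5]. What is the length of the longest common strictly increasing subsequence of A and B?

A longest common strictly increasing subsequence is 4, 5, 6, 11, 12 (length 5); it appears in order in both A and B, and no longer such subsequence exists.

5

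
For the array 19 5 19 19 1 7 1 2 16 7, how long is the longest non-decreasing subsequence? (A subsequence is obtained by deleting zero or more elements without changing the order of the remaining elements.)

4

Let dp[i] be the longest non-decreasing subsequence ending at position i. Then dp = [1, 1, 2, 3, 1, 2, 2, 3, 4, 4].
The maximum is 4; one witness is 1, 1, 2, 16 at positions 5,7,8,9.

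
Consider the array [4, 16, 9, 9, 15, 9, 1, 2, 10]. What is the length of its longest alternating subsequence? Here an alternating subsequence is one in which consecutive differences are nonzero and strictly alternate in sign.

Track the best alternating length ending on an up-step vs a down-step at each position: up/down = 1/1, 2/1, 2/3, 2/3, 4/3, 2/5, 1/5, 6/5, 6/5.
The maximum over both is 6; one such subsequence is 4, 16, 9, 15, 1, 2.

6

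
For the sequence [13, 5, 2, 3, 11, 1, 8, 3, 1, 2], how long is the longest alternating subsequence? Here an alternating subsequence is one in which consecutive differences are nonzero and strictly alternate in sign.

A longest alternating subsequence is 13, 2, 3, 1, 8, 1, 2 (positions 1,3,4,6,7,9,10); its 6 consecutive differences strictly alternate in sign, and length 7 is optimal.

7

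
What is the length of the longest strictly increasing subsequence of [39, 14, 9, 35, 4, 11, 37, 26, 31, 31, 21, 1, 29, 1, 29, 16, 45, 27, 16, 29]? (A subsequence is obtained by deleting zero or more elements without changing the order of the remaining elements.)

Scanning left to right, the best length ending at each element is: 39→1, 14→1, 9→1, 35→2, 4→1, 11→2, 37→3, 26→3, 31→4, 31→4, 21→3, 1→1, 29→4, 1→1, 29→4, 16→3, 45→5, 27→4, 16→3, 29→5.
So the longest increasing subsequence has length 5, e.g. 9, 11, 26, 31, 45.

5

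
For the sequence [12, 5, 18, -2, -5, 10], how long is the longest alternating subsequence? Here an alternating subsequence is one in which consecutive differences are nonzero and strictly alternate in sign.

5

Track the best alternating length ending on an up-step vs a down-step at each position: up/down = 1/1, 1/2, 3/1, 1/4, 1/4, 5/4.
The maximum over both is 5; one such subsequence is 12, 5, 18, -2, 10.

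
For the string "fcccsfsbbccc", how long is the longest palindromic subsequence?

One longest palindromic subsequence is cccsfsccc (positions 2,3,4,5,6,7,10,11,12); it reads the same forward and backward, and the interval DP gives dp[1][12] = 9.

9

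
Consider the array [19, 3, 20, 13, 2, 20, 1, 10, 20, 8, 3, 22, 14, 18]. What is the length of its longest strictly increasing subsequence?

Let dp[i] be the longest increasing subsequence ending at position i. Then dp = [1, 1, 2, 2, 1, 3, 1, 2, 3, 2, 2, 4, 3, 4].
The maximum is 4; one witness is 3, 13, 20, 22 at positions 2,4,6,12.

4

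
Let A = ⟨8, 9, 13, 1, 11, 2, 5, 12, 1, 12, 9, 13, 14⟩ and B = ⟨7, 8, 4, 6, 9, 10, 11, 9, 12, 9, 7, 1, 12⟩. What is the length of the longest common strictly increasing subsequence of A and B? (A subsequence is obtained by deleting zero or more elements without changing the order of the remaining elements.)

A longest common strictly increasing subsequence is 8, 9, 11, 12 (length 4); it appears in order in both A and B, and no longer such subsequence exists.

4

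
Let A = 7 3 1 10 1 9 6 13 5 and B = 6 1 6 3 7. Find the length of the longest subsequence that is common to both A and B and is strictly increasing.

A longest common strictly increasing subsequence is 1, 6 (length 2); it appears in order in both A and B, and no longer such subsequence exists.

2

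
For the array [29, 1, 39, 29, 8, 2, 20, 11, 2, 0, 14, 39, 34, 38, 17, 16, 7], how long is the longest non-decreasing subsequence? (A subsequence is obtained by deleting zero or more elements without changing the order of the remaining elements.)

One longest non-decreasing subsequence is 1, 8, 11, 14, 34, 38 (positions 2,5,8,11,13,14), of length 6; no longer one exists.

6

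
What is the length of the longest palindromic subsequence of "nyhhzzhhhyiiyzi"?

8

Using dp[i][j] = 2 + dp[i+1][j−1] if the ends match, else max(dp[i+1][j], dp[i][j−1]):
dp[1][15] = 8. A witness is yhhzzhhy at positions 2,3,4,5,6,8,9,13.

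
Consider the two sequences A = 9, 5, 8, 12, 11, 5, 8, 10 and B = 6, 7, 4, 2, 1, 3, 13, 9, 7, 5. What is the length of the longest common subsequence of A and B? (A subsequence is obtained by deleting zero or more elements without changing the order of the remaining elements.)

2

Backtracking the LCS table gives one alignment: 9 (A1,B8) → 5 (A6,B10).
So the longest common subsequence has length 2.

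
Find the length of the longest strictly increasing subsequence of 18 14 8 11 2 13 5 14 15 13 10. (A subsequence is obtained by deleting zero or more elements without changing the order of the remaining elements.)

5

Scanning left to right, the best length ending at each element is: 18→1, 14→1, 8→1, 11→2, 2→1, 13→3, 5→2, 14→4, 15→5, 13→3, 10→3.
So the longest increasing subsequence has length 5, e.g. 8, 11, 13, 14, 15.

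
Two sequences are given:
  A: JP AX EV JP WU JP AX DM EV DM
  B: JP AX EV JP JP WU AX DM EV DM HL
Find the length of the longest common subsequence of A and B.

A longest common subsequence is JP, AX, EV, JP, WU, AX, DM, EV, DM (length 9); the LCS DP confirms no longer common subsequence exists.

9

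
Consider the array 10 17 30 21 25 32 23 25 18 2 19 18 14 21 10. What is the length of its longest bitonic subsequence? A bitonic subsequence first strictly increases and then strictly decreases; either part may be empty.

10

Let inc[i] be the LIS ending at i and dec[i] the longest strictly decreasing subsequence starting at i. inc = [1, 2, 3, 3, 4, 5, 4, 5, 3, 1, 4, 3, 2, 5, 2], dec = [2, 3, 7, 5, 6, 6, 5, 5, 3, 1, 4, 3, 2, 2, 1].
max_i inc[i]+dec[i]−1 = 10, with one witness 10, 17, 21, 25, 32, 25, 19, 18, 14, 10.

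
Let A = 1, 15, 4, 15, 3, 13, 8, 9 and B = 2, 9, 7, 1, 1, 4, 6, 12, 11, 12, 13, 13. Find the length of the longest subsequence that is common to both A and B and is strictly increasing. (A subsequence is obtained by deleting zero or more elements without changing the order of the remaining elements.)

3

A longest common strictly increasing subsequence is 1, 4, 13 (length 3); it appears in order in both A and B, and no longer such subsequence exists.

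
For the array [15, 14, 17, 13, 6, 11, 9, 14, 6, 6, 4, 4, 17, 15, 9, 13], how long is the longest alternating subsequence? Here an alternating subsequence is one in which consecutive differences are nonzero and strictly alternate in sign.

11

Track the best alternating length ending on an up-step vs a down-step at each position: up/down = 1/1, 1/2, 3/1, 1/4, 1/4, 5/4, 5/6, 7/4, 1/8, 1/8, 1/8, 1/8, 9/1, 9/10, 9/10, 11/10.
The maximum over both is 11; one such subsequence is 15, 14, 17, 6, 11, 9, 14, 6, 17, 9, 13.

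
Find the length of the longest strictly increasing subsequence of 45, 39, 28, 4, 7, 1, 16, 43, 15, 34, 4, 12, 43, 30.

5

Let dp[i] be the longest increasing subsequence ending at position i. Then dp = [1, 1, 1, 1, 2, 1, 3, 4, 3, 4, 2, 3, 5, 4].
The maximum is 5; one witness is 4, 7, 16, 34, 43 at positions 4,5,7,10,13.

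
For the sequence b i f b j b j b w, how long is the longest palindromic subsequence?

5

Using dp[i][j] = 2 + dp[i+1][j−1] if the ends match, else max(dp[i+1][j], dp[i][j−1]):
dp[1][9] = 5. A witness is bjbjb at positions 4,5,6,7,8.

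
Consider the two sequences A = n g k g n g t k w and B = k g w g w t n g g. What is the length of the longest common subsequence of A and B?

4

Backtracking the LCS table gives one alignment: g (A2,B2) → g (A4,B4) → n (A5,B7) → g (A6,B9).
So the longest common subsequence has length 4.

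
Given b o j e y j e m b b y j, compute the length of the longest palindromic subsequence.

One longest palindromic subsequence is jybbyj (positions 3,5,9,10,11,12); it reads the same forward and backward, and the interval DP gives dp[1][12] = 6.

6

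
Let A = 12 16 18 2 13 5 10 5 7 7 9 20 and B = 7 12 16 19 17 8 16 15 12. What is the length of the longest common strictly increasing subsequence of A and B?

For each value that appears in both, track the longest common increasing run ending there.
The best achievable length is 2; one witness is 12, 16 (A-positions 1,2, B-positions 2,3).

2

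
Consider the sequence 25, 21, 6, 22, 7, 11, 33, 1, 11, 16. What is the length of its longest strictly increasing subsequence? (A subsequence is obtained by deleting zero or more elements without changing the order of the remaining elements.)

Scanning left to right, the best length ending at each element is: 25→1, 21→1, 6→1, 22→2, 7→2, 11→3, 33→4, 1→1, 11→3, 16→4.
So the longest increasing subsequence has length 4, e.g. 6, 7, 11, 33.

4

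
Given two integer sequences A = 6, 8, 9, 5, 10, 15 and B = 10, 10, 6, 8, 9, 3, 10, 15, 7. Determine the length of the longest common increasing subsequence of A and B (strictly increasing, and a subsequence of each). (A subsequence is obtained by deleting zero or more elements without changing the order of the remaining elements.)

5

A longest common strictly increasing subsequence is 6, 8, 9, 10, 15 (length 5); it appears in order in both A and B, and no longer such subsequence exists.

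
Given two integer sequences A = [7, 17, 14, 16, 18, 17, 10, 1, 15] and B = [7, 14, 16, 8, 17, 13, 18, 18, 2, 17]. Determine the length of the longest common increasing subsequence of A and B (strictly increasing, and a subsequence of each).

A longest common strictly increasing subsequence is 7, 14, 16, 17 (length 4); it appears in order in both A and B, and no longer such subsequence exists.

4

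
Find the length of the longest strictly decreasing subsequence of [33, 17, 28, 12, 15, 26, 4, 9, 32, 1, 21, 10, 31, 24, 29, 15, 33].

Let dp[i] be the longest decreasing subsequence ending at position i. Then dp = [1, 2, 2, 3, 3, 3, 4, 4, 2, 5, 4, 5, 3, 4, 4, 5, 1].
The maximum is 5; one witness is 33, 17, 12, 4, 1 at positions 1,2,4,7,10.

5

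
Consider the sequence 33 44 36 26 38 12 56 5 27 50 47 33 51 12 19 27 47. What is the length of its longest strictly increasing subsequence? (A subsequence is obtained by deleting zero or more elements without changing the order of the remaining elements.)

Let dp[i] be the longest increasing subsequence ending at position i. Then dp = [1, 2, 2, 1, 3, 1, 4, 1, 2, 4, 4, 3, 5, 2, 3, 4, 5].
The maximum is 5; one witness is 33, 36, 38, 50, 51 at positions 1,3,5,10,13.

5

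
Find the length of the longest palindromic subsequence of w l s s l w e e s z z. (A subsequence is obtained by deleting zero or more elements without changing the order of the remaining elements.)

Using dp[i][j] = 2 + dp[i+1][j−1] if the ends match, else max(dp[i+1][j], dp[i][j−1]):
dp[1][11] = 6. A witness is wlsslw at positions 1,2,3,4,5,6.

6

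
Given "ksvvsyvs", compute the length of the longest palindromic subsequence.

5

Using dp[i][j] = 2 + dp[i+1][j−1] if the ends match, else max(dp[i+1][j], dp[i][j−1]):
dp[1][8] = 5. A witness is svyvs at positions 2,3,6,7,8.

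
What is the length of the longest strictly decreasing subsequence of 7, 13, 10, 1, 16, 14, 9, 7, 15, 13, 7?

4

Scanning left to right, the best length ending at each element is: 7→1, 13→1, 10→2, 1→3, 16→1, 14→2, 9→3, 7→4, 15→2, 13→3, 7→4.
So the longest decreasing subsequence has length 4, e.g. 13, 10, 9, 7.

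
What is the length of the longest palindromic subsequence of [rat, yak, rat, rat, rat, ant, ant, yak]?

Using dp[i][j] = 2 + dp[i+1][j−1] if the ends match, else max(dp[i+1][j], dp[i][j−1]):
dp[1][8] = 5. A witness is yak rat rat rat yak at positions 2,3,4,5,8.

5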